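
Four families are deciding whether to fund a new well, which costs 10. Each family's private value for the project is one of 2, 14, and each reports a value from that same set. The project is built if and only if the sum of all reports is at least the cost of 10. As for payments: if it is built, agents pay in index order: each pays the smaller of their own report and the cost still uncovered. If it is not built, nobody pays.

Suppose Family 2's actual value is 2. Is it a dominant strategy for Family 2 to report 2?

Yes

Check each profile of the others' reports and compare truth against every alternative report.
Others report (2, 2, 2): truth gives 0, best alternative gives -6.
Others report (2, 2, 14): truth gives 0, best alternative gives -6.
Others report (2, 14, 2): truth gives 0, best alternative gives -6.
Others report (2, 14, 14): truth gives 0, best alternative gives -6.
Others report (14, 2, 2): truth gives 2, best alternative gives 2.
Others report (14, 2, 14): truth gives 2, best alternative gives 2.
(Remaining 2 profiles checked similarly; truth is weakly best in each.)
In every case the truthful report is at least as good as any alternative, so it is a dominant strategy.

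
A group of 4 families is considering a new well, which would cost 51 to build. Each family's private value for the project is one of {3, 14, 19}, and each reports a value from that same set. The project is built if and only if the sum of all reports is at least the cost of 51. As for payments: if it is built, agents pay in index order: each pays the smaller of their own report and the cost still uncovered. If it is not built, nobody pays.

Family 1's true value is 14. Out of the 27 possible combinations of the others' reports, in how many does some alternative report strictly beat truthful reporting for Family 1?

Others report (14, 19, 19): truth gives 0; report 3 gives 11 > 0. Violating.
Others report (19, 14, 19): truth gives 0; report 3 gives 11 > 0. Violating.
Others report (19, 19, 14): truth gives 0; report 3 gives 11 > 0. Violating.
Others report (19, 19, 19): truth gives 0; report 3 gives 11 > 0. Violating.
Others report (3, 3, 3): truth gives 0; no alternative beats it.
Others report (3, 3, 14): truth gives 0; no alternative beats it.
(Checking all 27 profiles: 4 have a profitable deviation, 23 do not.)

4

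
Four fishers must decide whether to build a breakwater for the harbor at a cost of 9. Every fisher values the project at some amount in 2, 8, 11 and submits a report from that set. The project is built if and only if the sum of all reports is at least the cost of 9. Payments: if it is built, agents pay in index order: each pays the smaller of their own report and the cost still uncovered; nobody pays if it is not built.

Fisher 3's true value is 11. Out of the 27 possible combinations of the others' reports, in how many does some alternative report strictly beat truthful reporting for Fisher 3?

Others report (2, 2, 8): truth gives 6; report 2 gives 9 > 6. Violating.
Others report (2, 2, 11): truth gives 6; report 2 gives 9 > 6. Violating.
Others report (2, 2, 2): truth gives 6; no alternative beats it.
Others report (2, 8, 2): truth gives 11; no alternative beats it.
(Checking all 27 profiles: 2 have a profitable deviation, 25 do not.)

2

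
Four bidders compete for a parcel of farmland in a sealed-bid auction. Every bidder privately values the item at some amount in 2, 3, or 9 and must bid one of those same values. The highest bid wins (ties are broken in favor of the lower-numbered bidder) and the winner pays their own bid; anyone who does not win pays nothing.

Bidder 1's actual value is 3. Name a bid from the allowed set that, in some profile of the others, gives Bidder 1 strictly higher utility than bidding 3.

2

Suppose Bidder 2 bids 2, Bidder 3 bids 2 and Bidder 4 bids 2.
Bid 3: wins, pays 3, utility 3 - 3 = 0.
Bid 2: wins, pays 2, utility 3 - 2 = 1.
So bidding 2 beats truth here (1 > 0).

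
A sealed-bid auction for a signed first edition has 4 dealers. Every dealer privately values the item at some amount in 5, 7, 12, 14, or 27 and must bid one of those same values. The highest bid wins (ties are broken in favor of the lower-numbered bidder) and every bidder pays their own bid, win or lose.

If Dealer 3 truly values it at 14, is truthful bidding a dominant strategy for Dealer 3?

No

Consider the case where Dealer 1 bids 5, Dealer 2 bids 5 and Dealer 4 bids 5.
Truthful bid 14: wins, pays 14, utility 14 - 14 = 0.
Bid 7 instead: wins, pays 7, utility 14 - 7 = 7.
Since 7 > 0, bidding 7 is strictly better here, so truthful bidding is not dominant.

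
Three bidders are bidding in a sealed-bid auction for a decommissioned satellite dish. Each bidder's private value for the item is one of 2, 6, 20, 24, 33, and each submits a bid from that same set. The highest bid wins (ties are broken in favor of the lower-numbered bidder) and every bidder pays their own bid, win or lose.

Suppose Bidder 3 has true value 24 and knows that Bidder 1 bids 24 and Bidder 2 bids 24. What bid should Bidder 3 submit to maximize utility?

Bid 2: loses but pays 2, utility -2.
Bid 6: loses but pays 6, utility -6.
Bid 20: loses but pays 20, utility -20.
Bid 24: loses but pays 24, utility -24.
Bid 33: wins, pays 33, utility 24 - 33 = -9.
The best choice is 2 with utility -2.

2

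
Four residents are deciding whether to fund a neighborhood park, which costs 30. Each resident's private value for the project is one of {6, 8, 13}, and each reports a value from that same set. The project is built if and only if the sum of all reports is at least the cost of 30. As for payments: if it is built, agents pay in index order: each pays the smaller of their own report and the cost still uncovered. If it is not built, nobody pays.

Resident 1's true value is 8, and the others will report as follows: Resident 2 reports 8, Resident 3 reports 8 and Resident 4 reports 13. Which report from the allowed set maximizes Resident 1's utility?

Report 6: project built, pays 6, utility 8 - 6 = 2.
Report 8: project built, pays 8, utility 8 - 8 = 0.
Report 13: project built, pays 13, utility 8 - 13 = -5.
The best choice is 6 with utility 2.

6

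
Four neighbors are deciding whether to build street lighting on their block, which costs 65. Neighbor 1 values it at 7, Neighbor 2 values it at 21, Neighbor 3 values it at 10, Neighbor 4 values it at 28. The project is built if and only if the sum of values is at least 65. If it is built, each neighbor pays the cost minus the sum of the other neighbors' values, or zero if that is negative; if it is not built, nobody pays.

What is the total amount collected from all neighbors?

Total value 66 ≥ cost 65, so it is built.
Neighbor 1: others sum to 59; max(0, 65 - 59) = 6.
Neighbor 2: others sum to 45; max(0, 65 - 45) = 20.
Neighbor 3: others sum to 56; max(0, 65 - 56) = 9.
Neighbor 4: others sum to 38; max(0, 65 - 38) = 27.
Total collected = 6 + 20 + 9 + 27 = 62.

62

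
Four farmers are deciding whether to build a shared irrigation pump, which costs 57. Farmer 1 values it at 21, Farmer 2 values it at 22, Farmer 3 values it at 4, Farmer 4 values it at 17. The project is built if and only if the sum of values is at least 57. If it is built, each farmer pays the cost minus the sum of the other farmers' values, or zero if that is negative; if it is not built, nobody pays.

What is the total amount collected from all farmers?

39

Total value 64 ≥ cost 57, so it is built.
Farmer 1: others sum to 43; max(0, 57 - 43) = 14.
Farmer 2: others sum to 42; max(0, 57 - 42) = 15.
Farmer 3: others sum to 60; max(0, 57 - 60) = 0.
Farmer 4: others sum to 47; max(0, 57 - 47) = 10.
Total collected = 14 + 15 + 0 + 10 = 39.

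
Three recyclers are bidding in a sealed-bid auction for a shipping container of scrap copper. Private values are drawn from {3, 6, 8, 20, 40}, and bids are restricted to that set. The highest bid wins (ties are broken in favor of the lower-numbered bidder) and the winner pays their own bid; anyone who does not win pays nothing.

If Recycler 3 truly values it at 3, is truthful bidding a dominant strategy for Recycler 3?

Check each profile of the others' bids and compare truth against every alternative bid.
Others bid (3, 3): truth gives 0, best alternative gives -3.
Others bid (3, 6): truth gives 0, best alternative gives 0.
Others bid (3, 8): truth gives 0, best alternative gives 0.
Others bid (3, 20): truth gives 0, best alternative gives 0.
Others bid (3, 40): truth gives 0, best alternative gives 0.
Others bid (6, 3): truth gives 0, best alternative gives 0.
(Remaining 19 profiles checked similarly; truth is weakly best in each.)
In every case the truthful bid is at least as good as any alternative, so it is a dominant strategy.

Yes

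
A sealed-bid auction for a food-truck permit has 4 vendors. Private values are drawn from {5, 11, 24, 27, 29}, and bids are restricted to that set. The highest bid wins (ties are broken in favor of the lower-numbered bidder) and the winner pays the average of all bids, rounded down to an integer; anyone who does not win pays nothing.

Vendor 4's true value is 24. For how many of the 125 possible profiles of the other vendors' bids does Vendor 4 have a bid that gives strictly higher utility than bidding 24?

Others bid (5, 5, 5): truth gives 15; bid 11 gives 18 > 15. Violating.
Others bid (5, 5, 24): truth gives 0; bid 27 gives 9 > 0. Violating.
Others bid (5, 5, 27): truth gives 0; bid 29 gives 8 > 0. Violating.
Others bid (5, 11, 24): truth gives 0; bid 27 gives 8 > 0. Violating.
Others bid (5, 5, 11): truth gives 13; no alternative beats it.
Others bid (5, 5, 29): truth gives 0; no alternative beats it.
(Checking all 125 profiles: 49 have a profitable deviation, 76 do not.)

49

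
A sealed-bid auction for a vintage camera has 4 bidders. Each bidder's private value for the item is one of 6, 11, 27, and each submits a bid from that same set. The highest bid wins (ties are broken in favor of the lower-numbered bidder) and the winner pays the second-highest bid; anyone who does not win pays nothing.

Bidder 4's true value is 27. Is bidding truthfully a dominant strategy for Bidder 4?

Check each profile of the others' bids and compare truth against every alternative bid.
Others bid (6, 6, 11): truth gives 16, best alternative gives 0.
Others bid (6, 11, 6): truth gives 16, best alternative gives 0.
Others bid (6, 11, 11): truth gives 16, best alternative gives 0.
Others bid (11, 6, 6): truth gives 16, best alternative gives 0.
Others bid (11, 6, 11): truth gives 16, best alternative gives 0.
Others bid (11, 11, 6): truth gives 16, best alternative gives 0.
(Remaining 21 profiles checked similarly; truth is weakly best in each.)
In every case the truthful bid is at least as good as any alternative, so it is a dominant strategy.

Yes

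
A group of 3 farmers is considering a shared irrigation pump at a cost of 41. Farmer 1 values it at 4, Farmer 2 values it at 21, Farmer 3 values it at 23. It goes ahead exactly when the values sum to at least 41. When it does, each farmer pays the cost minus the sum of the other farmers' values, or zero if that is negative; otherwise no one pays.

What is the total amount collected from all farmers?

Total value 48 ≥ cost 41, so it is built.
Farmer 1: others sum to 44; max(0, 41 - 44) = 0.
Farmer 2: others sum to 27; max(0, 41 - 27) = 14.
Farmer 3: others sum to 25; max(0, 41 - 25) = 16.
Total collected = 0 + 14 + 16 = 30.

30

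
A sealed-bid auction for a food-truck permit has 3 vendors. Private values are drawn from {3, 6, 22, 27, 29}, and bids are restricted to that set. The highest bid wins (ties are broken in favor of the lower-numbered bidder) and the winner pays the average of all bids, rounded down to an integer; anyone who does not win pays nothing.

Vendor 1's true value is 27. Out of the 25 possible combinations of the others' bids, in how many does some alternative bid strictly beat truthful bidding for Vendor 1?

15

Others bid (3, 3): truth gives 16; bid 3 gives 24 > 16. Violating.
Others bid (3, 6): truth gives 15; bid 6 gives 22 > 15. Violating.
Others bid (3, 22): truth gives 10; bid 22 gives 12 > 10. Violating.
Others bid (3, 29): truth gives 0; bid 29 gives 7 > 0. Violating.
Others bid (3, 27): truth gives 8; no alternative beats it.
Others bid (6, 27): truth gives 7; no alternative beats it.
(Checking all 25 profiles: 15 have a profitable deviation, 10 do not.)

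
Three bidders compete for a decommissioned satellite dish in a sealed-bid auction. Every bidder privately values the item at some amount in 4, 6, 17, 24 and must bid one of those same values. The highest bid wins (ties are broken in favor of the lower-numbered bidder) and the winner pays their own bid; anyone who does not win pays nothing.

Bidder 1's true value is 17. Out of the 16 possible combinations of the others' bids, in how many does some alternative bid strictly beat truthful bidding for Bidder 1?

Others bid (4, 4): truth gives 0; bid 4 gives 13 > 0. Violating.
Others bid (4, 6): truth gives 0; bid 6 gives 11 > 0. Violating.
Others bid (6, 4): truth gives 0; bid 6 gives 11 > 0. Violating.
Others bid (6, 6): truth gives 0; bid 6 gives 11 > 0. Violating.
Others bid (4, 17): truth gives 0; no alternative beats it.
Others bid (4, 24): truth gives 0; no alternative beats it.
(Checking all 16 profiles: 4 have a profitable deviation, 12 do not.)

4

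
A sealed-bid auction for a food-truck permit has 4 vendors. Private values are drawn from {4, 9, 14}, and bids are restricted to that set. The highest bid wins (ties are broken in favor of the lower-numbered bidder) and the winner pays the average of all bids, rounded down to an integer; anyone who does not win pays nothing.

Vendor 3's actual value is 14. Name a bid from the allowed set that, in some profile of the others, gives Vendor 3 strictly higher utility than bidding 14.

9

Suppose Vendor 1 bids 4, Vendor 2 bids 4 and Vendor 4 bids 4.
Bid 14: wins, pays 6, utility 14 - 6 = 8.
Bid 9: wins, pays 5, utility 14 - 5 = 9.
So bidding 9 beats truth here (9 > 8).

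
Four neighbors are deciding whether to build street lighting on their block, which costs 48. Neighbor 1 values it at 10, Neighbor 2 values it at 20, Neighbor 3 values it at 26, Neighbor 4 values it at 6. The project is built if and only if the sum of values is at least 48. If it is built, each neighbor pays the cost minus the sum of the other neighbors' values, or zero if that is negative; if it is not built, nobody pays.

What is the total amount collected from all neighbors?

18

Total value 62 ≥ cost 48, so it is built.
Neighbor 1: others sum to 52; max(0, 48 - 52) = 0.
Neighbor 2: others sum to 42; max(0, 48 - 42) = 6.
Neighbor 3: others sum to 36; max(0, 48 - 36) = 12.
Neighbor 4: others sum to 56; max(0, 48 - 56) = 0.
Total collected = 0 + 6 + 12 + 0 = 18.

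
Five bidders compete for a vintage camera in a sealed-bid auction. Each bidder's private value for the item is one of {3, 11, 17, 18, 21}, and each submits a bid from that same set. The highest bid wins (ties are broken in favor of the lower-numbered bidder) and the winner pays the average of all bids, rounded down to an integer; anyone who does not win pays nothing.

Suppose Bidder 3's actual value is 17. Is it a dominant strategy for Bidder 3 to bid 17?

No

Consider the case where Bidder 1 bids 3, Bidder 2 bids 3, Bidder 4 bids 3 and Bidder 5 bids 3.
Truthful bid 17: wins, pays 5, utility 17 - 5 = 12.
Bid 11 instead: wins, pays 4, utility 17 - 4 = 13.
Since 13 > 12, bidding 11 is strictly better here, so truthful bidding is not dominant.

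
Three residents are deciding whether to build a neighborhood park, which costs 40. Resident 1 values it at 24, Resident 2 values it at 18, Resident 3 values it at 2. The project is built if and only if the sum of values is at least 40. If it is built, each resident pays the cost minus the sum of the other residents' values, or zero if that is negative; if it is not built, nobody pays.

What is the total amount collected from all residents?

34

Total value 44 ≥ cost 40, so it is built.
Resident 1: others sum to 20; max(0, 40 - 20) = 20.
Resident 2: others sum to 26; max(0, 40 - 26) = 14.
Resident 3: others sum to 42; max(0, 40 - 42) = 0.
Total collected = 20 + 14 + 0 = 34.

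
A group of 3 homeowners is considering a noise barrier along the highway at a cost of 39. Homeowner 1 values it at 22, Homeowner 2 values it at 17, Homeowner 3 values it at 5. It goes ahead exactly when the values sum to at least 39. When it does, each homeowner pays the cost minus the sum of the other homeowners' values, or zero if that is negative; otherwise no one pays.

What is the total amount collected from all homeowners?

Total value 44 ≥ cost 39, so it is built.
Homeowner 1: others sum to 22; max(0, 39 - 22) = 17.
Homeowner 2: others sum to 27; max(0, 39 - 27) = 12.
Homeowner 3: others sum to 39; max(0, 39 - 39) = 0.
Total collected = 17 + 12 + 0 = 29.

29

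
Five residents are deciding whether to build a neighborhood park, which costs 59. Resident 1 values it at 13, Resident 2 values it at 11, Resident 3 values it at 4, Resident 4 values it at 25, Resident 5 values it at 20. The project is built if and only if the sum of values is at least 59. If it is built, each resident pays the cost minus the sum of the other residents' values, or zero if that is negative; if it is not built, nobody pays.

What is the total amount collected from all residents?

Total value 73 ≥ cost 59, so it is built.
Resident 1: others sum to 60; max(0, 59 - 60) = 0.
Resident 2: others sum to 62; max(0, 59 - 62) = 0.
Resident 3: others sum to 69; max(0, 59 - 69) = 0.
Resident 4: others sum to 48; max(0, 59 - 48) = 11.
Resident 5: others sum to 53; max(0, 59 - 53) = 6.
Total collected = 0 + 0 + 0 + 11 + 6 = 17.

17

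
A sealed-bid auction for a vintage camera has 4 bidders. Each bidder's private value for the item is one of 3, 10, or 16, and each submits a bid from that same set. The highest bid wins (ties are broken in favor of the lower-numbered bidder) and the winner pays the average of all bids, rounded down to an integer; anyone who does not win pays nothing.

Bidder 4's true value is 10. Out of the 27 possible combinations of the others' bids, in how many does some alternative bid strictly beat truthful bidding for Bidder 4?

6

Others bid (3, 3, 10): truth gives 0; bid 16 gives 2 > 0. Violating.
Others bid (3, 10, 3): truth gives 0; bid 16 gives 2 > 0. Violating.
Others bid (3, 10, 10): truth gives 0; bid 16 gives 1 > 0. Violating.
Others bid (10, 3, 3): truth gives 0; bid 16 gives 2 > 0. Violating.
Others bid (3, 3, 3): truth gives 6; no alternative beats it.
Others bid (3, 3, 16): truth gives 0; no alternative beats it.
(Checking all 27 profiles: 6 have a profitable deviation, 21 do not.)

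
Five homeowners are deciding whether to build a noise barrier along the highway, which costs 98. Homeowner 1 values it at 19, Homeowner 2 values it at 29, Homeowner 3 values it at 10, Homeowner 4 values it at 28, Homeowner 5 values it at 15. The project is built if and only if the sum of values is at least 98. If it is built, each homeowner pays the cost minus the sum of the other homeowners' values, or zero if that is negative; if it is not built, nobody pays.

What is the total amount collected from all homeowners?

86

Total value 101 ≥ cost 98, so it is built.
Homeowner 1: others sum to 82; max(0, 98 - 82) = 16.
Homeowner 2: others sum to 72; max(0, 98 - 72) = 26.
Homeowner 3: others sum to 91; max(0, 98 - 91) = 7.
Homeowner 4: others sum to 73; max(0, 98 - 73) = 25.
Homeowner 5: others sum to 86; max(0, 98 - 86) = 12.
Total collected = 16 + 26 + 7 + 25 + 12 = 86.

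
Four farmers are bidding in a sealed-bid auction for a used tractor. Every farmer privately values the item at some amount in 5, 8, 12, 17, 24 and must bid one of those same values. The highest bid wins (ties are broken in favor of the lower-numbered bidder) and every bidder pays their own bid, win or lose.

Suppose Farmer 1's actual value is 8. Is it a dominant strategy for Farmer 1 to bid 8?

No

Consider the case where Farmer 2 bids 5, Farmer 3 bids 5 and Farmer 4 bids 5.
Truthful bid 8: wins, pays 8, utility 8 - 8 = 0.
Bid 5 instead: wins, pays 5, utility 8 - 5 = 3.
Since 3 > 0, bidding 5 is strictly better here, so truthful bidding is not dominant.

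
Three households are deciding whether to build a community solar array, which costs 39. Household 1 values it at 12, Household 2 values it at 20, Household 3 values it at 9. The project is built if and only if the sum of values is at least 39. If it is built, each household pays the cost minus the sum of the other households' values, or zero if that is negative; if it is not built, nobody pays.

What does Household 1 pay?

Total value 41 ≥ cost 39, so the project is built.
The other households' values sum to 29.
Cost minus that sum is 39 - 29 = 10.

10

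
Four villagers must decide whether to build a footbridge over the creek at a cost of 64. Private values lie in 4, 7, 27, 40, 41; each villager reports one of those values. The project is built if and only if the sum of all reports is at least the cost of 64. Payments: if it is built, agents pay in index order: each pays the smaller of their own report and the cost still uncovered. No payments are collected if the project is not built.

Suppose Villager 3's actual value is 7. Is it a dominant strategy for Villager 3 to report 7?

No

Consider the case where Villager 1 reports 4, Villager 2 reports 27 and Villager 4 reports 40.
Truthful report 7: project built, pays 7, utility 7 - 7 = 0.
Report 4 instead: project built, pays 4, utility 7 - 4 = 3.
Since 3 > 0, reporting 4 is strictly better here, so truthful reporting is not dominant.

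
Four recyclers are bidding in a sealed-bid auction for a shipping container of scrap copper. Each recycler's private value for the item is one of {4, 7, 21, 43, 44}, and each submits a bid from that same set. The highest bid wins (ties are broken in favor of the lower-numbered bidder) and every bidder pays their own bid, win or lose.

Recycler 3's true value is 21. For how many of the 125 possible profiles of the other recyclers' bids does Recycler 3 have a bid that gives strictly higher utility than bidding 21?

115

Others bid (4, 4, 4): truth gives 0; bid 7 gives 14 > 0. Violating.
Others bid (4, 4, 7): truth gives 0; bid 7 gives 14 > 0. Violating.
Others bid (4, 4, 43): truth gives -21; bid 4 gives -4 > -21. Violating.
Others bid (4, 4, 44): truth gives -21; bid 4 gives -4 > -21. Violating.
Others bid (4, 4, 21): truth gives 0; no alternative beats it.
Others bid (4, 7, 4): truth gives 0; no alternative beats it.
(Checking all 125 profiles: 115 have a profitable deviation, 10 do not.)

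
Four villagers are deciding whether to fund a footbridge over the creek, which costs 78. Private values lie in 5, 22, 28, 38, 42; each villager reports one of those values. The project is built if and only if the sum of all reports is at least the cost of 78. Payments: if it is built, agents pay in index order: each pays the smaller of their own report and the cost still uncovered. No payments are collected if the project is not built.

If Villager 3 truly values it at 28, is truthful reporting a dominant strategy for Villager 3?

Consider the case where Villager 1 reports 5, Villager 2 reports 22 and Villager 4 reports 38.
Truthful report 28: project built, pays 28, utility 28 - 28 = 0.
Report 22 instead: project built, pays 22, utility 28 - 22 = 6.
Since 6 > 0, reporting 22 is strictly better here, so truthful reporting is not dominant.

No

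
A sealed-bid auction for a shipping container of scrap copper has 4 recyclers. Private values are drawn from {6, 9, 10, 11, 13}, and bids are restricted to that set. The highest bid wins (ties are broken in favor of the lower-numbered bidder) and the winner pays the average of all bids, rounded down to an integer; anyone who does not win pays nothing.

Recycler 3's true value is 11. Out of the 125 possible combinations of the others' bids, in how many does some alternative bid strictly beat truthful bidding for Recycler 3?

32

Others bid (6, 6, 6): truth gives 4; bid 9 gives 5 > 4. Violating.
Others bid (6, 6, 9): truth gives 3; bid 9 gives 4 > 3. Violating.
Others bid (6, 6, 13): truth gives 0; bid 13 gives 2 > 0. Violating.
Others bid (6, 9, 6): truth gives 3; bid 10 gives 4 > 3. Violating.
Others bid (6, 6, 10): truth gives 3; no alternative beats it.
Others bid (6, 6, 11): truth gives 3; no alternative beats it.
(Checking all 125 profiles: 32 have a profitable deviation, 93 do not.)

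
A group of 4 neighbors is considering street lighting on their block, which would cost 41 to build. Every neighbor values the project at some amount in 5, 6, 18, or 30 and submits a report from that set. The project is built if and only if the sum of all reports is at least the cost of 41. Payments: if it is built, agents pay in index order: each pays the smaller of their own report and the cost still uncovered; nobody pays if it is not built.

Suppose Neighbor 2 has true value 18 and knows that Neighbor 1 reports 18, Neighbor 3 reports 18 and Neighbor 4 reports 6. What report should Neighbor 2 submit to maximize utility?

Report 5: project built, pays 5, utility 18 - 5 = 13.
Report 6: project built, pays 6, utility 18 - 6 = 12.
Report 18: project built, pays 18, utility 18 - 18 = 0.
Report 30: project built, pays 23, utility 18 - 23 = -5.
The best choice is 5 with utility 13.

5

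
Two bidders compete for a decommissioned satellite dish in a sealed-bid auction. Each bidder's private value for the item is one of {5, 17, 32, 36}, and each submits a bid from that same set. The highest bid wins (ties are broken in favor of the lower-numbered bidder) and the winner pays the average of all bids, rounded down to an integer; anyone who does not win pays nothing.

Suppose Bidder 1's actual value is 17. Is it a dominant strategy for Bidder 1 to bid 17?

Consider the case where Bidder 2 bids 5.
Truthful bid 17: wins, pays 11, utility 17 - 11 = 6.
Bid 5 instead: wins, pays 5, utility 17 - 5 = 12.
Since 12 > 6, bidding 5 is strictly better here, so truthful bidding is not dominant.

No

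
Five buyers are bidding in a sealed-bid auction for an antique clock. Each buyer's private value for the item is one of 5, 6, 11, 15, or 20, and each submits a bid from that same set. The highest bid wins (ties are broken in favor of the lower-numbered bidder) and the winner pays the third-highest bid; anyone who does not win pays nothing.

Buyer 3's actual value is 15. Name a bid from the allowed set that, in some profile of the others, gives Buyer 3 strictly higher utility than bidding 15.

20

Suppose Buyer 1 bids 5, Buyer 2 bids 5, Buyer 4 bids 5 and Buyer 5 bids 20.
Bid 15: loses, pays 0, utility 0.
Bid 20: wins, pays 5, utility 15 - 5 = 10.
So bidding 20 beats truth here (10 > 0).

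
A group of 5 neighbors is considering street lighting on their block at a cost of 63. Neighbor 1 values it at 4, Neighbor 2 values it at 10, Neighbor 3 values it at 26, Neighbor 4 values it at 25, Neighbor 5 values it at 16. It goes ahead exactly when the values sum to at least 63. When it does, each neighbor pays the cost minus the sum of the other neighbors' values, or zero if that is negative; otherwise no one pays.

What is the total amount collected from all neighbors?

15

Total value 81 ≥ cost 63, so it is built.
Neighbor 1: others sum to 77; max(0, 63 - 77) = 0.
Neighbor 2: others sum to 71; max(0, 63 - 71) = 0.
Neighbor 3: others sum to 55; max(0, 63 - 55) = 8.
Neighbor 4: others sum to 56; max(0, 63 - 56) = 7.
Neighbor 5: others sum to 65; max(0, 63 - 65) = 0.
Total collected = 0 + 0 + 8 + 7 + 0 = 15.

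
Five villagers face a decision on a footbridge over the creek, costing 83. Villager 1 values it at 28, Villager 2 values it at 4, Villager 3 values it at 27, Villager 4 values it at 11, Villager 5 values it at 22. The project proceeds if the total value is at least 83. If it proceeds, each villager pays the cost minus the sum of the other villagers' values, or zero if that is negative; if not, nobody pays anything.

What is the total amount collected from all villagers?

52

Total value 92 ≥ cost 83, so it is built.
Villager 1: others sum to 64; max(0, 83 - 64) = 19.
Villager 2: others sum to 88; max(0, 83 - 88) = 0.
Villager 3: others sum to 65; max(0, 83 - 65) = 18.
Villager 4: others sum to 81; max(0, 83 - 81) = 2.
Villager 5: others sum to 70; max(0, 83 - 70) = 13.
Total collected = 19 + 0 + 18 + 2 + 13 = 52.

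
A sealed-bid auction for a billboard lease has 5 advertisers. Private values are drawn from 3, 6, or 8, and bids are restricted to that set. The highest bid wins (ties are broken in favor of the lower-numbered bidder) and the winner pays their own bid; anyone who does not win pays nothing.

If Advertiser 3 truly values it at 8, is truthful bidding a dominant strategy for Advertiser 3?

Consider the case where Advertiser 1 bids 3, Advertiser 2 bids 3, Advertiser 4 bids 3 and Advertiser 5 bids 3.
Truthful bid 8: wins, pays 8, utility 8 - 8 = 0.
Bid 6 instead: wins, pays 6, utility 8 - 6 = 2.
Since 2 > 0, bidding 6 is strictly better here, so truthful bidding is not dominant.

No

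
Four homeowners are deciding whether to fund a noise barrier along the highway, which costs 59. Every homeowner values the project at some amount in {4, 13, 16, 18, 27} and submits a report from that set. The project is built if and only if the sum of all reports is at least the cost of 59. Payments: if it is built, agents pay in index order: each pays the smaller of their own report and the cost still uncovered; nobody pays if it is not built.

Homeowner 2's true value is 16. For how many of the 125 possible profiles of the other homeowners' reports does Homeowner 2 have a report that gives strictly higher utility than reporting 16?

Others report (4, 16, 27): truth gives 0; report 13 gives 3 > 0. Violating.
Others report (4, 18, 27): truth gives 0; report 13 gives 3 > 0. Violating.
Others report (4, 27, 16): truth gives 0; report 13 gives 3 > 0. Violating.
Others report (4, 27, 18): truth gives 0; report 13 gives 3 > 0. Violating.
Others report (4, 4, 4): truth gives 0; no alternative beats it.
Others report (4, 4, 13): truth gives 0; no alternative beats it.
(Checking all 125 profiles: 69 have a profitable deviation, 56 do not.)

69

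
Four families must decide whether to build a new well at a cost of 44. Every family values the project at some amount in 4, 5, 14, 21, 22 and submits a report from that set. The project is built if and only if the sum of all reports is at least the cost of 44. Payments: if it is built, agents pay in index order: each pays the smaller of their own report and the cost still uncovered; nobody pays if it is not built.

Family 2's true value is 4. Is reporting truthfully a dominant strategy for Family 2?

Yes

Check each profile of the others' reports and compare truth against every alternative report.
Others report (4, 14, 21): truth gives 0, best alternative gives -1.
Others report (4, 14, 22): truth gives 0, best alternative gives -1.
Others report (4, 21, 14): truth gives 0, best alternative gives -1.
Others report (4, 21, 21): truth gives 0, best alternative gives -1.
Others report (4, 21, 22): truth gives 0, best alternative gives -1.
Others report (4, 22, 14): truth gives 0, best alternative gives -1.
(Remaining 119 profiles checked similarly; truth is weakly best in each.)
In every case the truthful report is at least as good as any alternative, so it is a dominant strategy.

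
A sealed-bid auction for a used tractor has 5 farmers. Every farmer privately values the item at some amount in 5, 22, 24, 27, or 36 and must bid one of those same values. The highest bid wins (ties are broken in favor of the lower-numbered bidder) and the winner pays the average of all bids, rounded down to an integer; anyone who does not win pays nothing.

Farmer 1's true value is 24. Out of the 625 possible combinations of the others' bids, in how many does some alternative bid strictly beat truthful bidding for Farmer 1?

Others bid (5, 5, 5, 5): truth gives 16; bid 5 gives 19 > 16. Violating.
Others bid (5, 5, 5, 22): truth gives 12; bid 22 gives 13 > 12. Violating.
Others bid (5, 5, 5, 27): truth gives 0; bid 27 gives 11 > 0. Violating.
Others bid (5, 5, 5, 36): truth gives 0; bid 36 gives 7 > 0. Violating.
Others bid (5, 5, 5, 24): truth gives 12; no alternative beats it.
Others bid (5, 5, 22, 22): truth gives 9; no alternative beats it.
(Checking all 625 profiles: 165 have a profitable deviation, 460 do not.)

165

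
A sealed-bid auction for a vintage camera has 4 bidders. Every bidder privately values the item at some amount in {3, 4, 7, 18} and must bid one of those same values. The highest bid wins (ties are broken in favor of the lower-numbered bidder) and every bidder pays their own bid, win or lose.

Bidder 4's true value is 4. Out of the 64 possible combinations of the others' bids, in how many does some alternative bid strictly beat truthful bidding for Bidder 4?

63

Others bid (3, 3, 4): truth gives -4; bid 3 gives -3 > -4. Violating.
Others bid (3, 3, 7): truth gives -4; bid 3 gives -3 > -4. Violating.
Others bid (3, 3, 18): truth gives -4; bid 3 gives -3 > -4. Violating.
Others bid (3, 4, 3): truth gives -4; bid 3 gives -3 > -4. Violating.
Others bid (3, 3, 3): truth gives 0; no alternative beats it.
(Checking all 64 profiles: 63 have a profitable deviation, 1 does not.)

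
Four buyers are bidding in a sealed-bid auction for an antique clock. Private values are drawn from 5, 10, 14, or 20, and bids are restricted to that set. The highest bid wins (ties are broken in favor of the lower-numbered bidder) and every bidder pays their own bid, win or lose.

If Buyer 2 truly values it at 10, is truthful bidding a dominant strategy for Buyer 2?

No

Consider the case where Buyer 1 bids 5, Buyer 3 bids 5 and Buyer 4 bids 14.
Truthful bid 10: loses but pays 10, utility -10.
Bid 5 instead: loses but pays 5, utility -5.
Since -5 > -10, bidding 5 is strictly better here, so truthful bidding is not dominant.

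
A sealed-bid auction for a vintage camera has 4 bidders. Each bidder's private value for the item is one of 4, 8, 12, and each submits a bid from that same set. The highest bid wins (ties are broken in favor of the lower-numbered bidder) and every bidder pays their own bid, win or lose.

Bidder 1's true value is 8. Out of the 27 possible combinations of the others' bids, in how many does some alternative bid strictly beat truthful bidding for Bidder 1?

20

Others bid (4, 4, 4): truth gives 0; bid 4 gives 4 > 0. Violating.
Others bid (4, 4, 12): truth gives -8; bid 4 gives -4 > -8. Violating.
Others bid (4, 8, 12): truth gives -8; bid 4 gives -4 > -8. Violating.
Others bid (4, 12, 4): truth gives -8; bid 4 gives -4 > -8. Violating.
Others bid (4, 4, 8): truth gives 0; no alternative beats it.
Others bid (4, 8, 4): truth gives 0; no alternative beats it.
(Checking all 27 profiles: 20 have a profitable deviation, 7 do not.)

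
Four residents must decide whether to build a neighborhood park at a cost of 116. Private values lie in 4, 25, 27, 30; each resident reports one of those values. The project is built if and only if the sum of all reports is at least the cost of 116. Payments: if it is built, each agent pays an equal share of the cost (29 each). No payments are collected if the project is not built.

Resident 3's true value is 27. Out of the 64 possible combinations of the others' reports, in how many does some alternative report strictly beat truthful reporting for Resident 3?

Others report (30, 30, 30): truth gives -2; report 4 gives 0 > -2. Violating.
Others report (4, 4, 4): truth gives 0; no alternative beats it.
Others report (4, 4, 25): truth gives 0; no alternative beats it.
(Checking all 64 profiles: 1 has a profitable deviation, 63 do not.)

1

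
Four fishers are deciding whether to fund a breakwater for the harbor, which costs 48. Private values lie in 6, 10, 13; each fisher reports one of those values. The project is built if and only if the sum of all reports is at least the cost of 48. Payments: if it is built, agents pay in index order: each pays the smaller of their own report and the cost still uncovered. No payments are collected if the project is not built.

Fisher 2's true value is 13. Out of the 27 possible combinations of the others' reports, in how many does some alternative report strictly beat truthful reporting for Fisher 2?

1

Others report (13, 13, 13): truth gives 0; report 10 gives 3 > 0. Violating.
Others report (6, 6, 6): truth gives 0; no alternative beats it.
Others report (6, 6, 10): truth gives 0; no alternative beats it.
(Checking all 27 profiles: 1 has a profitable deviation, 26 do not.)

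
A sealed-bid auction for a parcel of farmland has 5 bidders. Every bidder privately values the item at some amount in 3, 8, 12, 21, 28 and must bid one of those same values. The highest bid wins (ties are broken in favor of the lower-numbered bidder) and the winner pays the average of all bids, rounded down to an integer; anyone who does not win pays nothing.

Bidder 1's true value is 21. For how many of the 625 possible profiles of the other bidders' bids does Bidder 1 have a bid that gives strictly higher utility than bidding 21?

Others bid (3, 3, 3, 3): truth gives 15; bid 3 gives 18 > 15. Violating.
Others bid (3, 3, 3, 8): truth gives 14; bid 8 gives 16 > 14. Violating.
Others bid (3, 3, 3, 12): truth gives 13; bid 12 gives 15 > 13. Violating.
Others bid (3, 3, 3, 28): truth gives 0; bid 28 gives 8 > 0. Violating.
Others bid (3, 3, 3, 21): truth gives 11; no alternative beats it.
Others bid (3, 3, 8, 21): truth gives 10; no alternative beats it.
(Checking all 625 profiles: 357 have a profitable deviation, 268 do not.)

357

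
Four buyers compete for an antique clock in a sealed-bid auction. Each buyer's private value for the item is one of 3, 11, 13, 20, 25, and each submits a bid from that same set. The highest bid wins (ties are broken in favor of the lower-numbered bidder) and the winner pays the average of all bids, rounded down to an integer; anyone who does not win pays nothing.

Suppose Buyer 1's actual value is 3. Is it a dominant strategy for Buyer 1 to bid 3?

Check each profile of the others' bids and compare truth against every alternative bid.
Others bid (11, 11, 11): truth gives 0, best alternative gives -8.
Others bid (3, 11, 11): truth gives 0, best alternative gives -6.
Others bid (11, 3, 11): truth gives 0, best alternative gives -6.
Others bid (11, 11, 3): truth gives 0, best alternative gives -6.
Others bid (3, 3, 11): truth gives 0, best alternative gives -4.
Others bid (3, 11, 3): truth gives 0, best alternative gives -4.
(Remaining 119 profiles checked similarly; truth is weakly best in each.)
In every case the truthful bid is at least as good as any alternative, so it is a dominant strategy.

Yes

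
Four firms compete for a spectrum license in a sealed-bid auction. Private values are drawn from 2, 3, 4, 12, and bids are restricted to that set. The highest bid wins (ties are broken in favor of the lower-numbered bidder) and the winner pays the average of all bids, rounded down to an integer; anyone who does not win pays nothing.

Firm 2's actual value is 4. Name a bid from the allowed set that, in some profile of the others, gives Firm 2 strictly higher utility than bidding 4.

Suppose Firm 1 bids 2, Firm 3 bids 3 and Firm 4 bids 3.
Bid 4: wins, pays 3, utility 4 - 3 = 1.
Bid 3: wins, pays 2, utility 4 - 2 = 2.
So bidding 3 beats truth here (2 > 1).

3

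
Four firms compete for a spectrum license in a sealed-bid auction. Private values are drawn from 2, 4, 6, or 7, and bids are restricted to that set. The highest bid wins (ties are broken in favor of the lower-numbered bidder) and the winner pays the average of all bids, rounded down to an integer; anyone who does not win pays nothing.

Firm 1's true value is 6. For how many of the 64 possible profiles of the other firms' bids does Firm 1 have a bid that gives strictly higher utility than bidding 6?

Others bid (2, 2, 2): truth gives 3; bid 2 gives 4 > 3. Violating.
Others bid (2, 2, 7): truth gives 0; bid 7 gives 2 > 0. Violating.
Others bid (2, 4, 4): truth gives 2; bid 4 gives 3 > 2. Violating.
Others bid (2, 4, 7): truth gives 0; bid 7 gives 1 > 0. Violating.
Others bid (2, 2, 4): truth gives 3; no alternative beats it.
Others bid (2, 2, 6): truth gives 2; no alternative beats it.
(Checking all 64 profiles: 25 have a profitable deviation, 39 do not.)

25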